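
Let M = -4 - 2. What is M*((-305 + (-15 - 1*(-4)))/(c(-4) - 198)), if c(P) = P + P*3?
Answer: -948/107 ≈ -8.8598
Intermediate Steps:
c(P) = 4*P (c(P) = P + 3*P = 4*P)
M = -6
M*((-305 + (-15 - 1*(-4)))/(c(-4) - 198)) = -6*(-305 + (-15 - 1*(-4)))/(4*(-4) - 198) = -6*(-305 + (-15 + 4))/(-16 - 198) = -6*(-305 - 11)/(-214) = -(-1896)*(-1)/214 = -6*158/107 = -948/107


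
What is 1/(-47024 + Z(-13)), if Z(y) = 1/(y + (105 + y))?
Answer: -79/3714895 ≈ -2.1266e-5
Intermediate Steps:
Z(y) = 1/(105 + 2*y)
1/(-47024 + Z(-13)) = 1/(-47024 + 1/(105 + 2*(-13))) = 1/(-47024 + 1/(105 - 26)) = 1/(-47024 + 1/79) = 1/(-3714895/79) = -79/3714895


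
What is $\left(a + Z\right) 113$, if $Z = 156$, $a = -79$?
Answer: $8701$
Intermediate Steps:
$\left(a + Z\right) 113 = \left(-79 + 156\right) 113 = 77 \cdot 113 = 8701$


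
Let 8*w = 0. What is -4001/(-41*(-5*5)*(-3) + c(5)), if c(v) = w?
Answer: 4001/3075 ≈ 1.3011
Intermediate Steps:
w = 0 (w = (1/8)*0 = 0)
c(v) = 0
-4001/(-41*(-5*5)*(-3) + c(5)) = -4001/(-41*(-5*5)*(-3) + 0) = -4001/(-(-1025)*(-3) + 0) = -4001/(-41*75 + 0) = -4001/(-3075 + 0) = -4001/(-3075) = -4001*(-1/3075) = 4001/3075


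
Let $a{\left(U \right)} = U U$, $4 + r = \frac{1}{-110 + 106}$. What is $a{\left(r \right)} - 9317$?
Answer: $- \frac{148783}{16} \approx -9298.9$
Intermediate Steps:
$r = - \frac{17}{4}$ ($r = -4 + \frac{1}{-110 + 106} = -4 + \frac{1}{-4} = -4 - \frac{1}{4} = - \frac{17}{4} \approx -4.25$)
$a{\left(U \right)} = U^{2}$
$a{\left(r \right)} - 9317 = \left(- \frac{17}{4}\right)^{2} - 9317 = \frac{289}{16} - 9317 = - \frac{148783}{16}$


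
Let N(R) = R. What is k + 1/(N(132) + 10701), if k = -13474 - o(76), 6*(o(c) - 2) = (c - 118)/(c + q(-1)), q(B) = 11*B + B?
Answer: -9342996617/693312 ≈ -13476.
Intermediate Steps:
q(B) = 12*B
o(c) = 2 + (-118 + c)/(6*(-12 + c)) (o(c) = 2 + ((c - 118)/(c + 12*(-1)))/6 = 2 + ((-118 + c)/(c - 12))/6 = 2 + ((-118 + c)/(-12 + c))/6 = 2 + (-118 + c)/(6*(-12 + c)))
k = -862457/64 (k = -13474 - (-262 + 13*76)/(6*(-12 + 76)) = -13474 - (-262 + 988)/(6*64) = -13474 - 726/(6*64) = -13474 - 1*121/64 = -13474 - 121/64 = -862457/64 ≈ -13476.)
k + 1/(N(132) + 10701) = -862457/64 + 1/(132 + 10701) = -862457/64 + 1/10833 = -9342996617/693312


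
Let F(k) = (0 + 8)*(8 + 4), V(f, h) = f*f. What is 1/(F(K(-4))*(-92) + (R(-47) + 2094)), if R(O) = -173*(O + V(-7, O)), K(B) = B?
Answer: -1/7084 ≈ -0.00014116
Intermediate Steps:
V(f, h) = f²
R(O) = -8477 - 173*O (R(O) = -173*(O + (-7)²) = -173*(O + 49) = -173*(49 + O) = -8477 - 173*O)
F(k) = 96 (F(k) = 8*12 = 96)
1/(F(K(-4))*(-92) + (R(-47) + 2094)) = 1/(96*(-92) + ((-8477 - 173*(-47)) + 2094)) = 1/(-8832 + ((-8477 + 8131) + 2094)) = 1/(-8832 + (-346 + 2094)) = 1/(-8832 + 1748) = 1/(-7084) = -1/7084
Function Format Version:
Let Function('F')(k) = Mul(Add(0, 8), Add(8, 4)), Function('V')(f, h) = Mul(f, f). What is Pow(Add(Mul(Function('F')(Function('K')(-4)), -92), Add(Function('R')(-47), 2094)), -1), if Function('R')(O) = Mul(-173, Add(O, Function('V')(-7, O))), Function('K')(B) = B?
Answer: Rational(-1, 7084) ≈ -0.00014116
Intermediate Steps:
Function('V')(f, h) = Pow(f, 2)
Function('R')(O) = Add(-8477, Mul(-173, O)) (Function('R')(O) = Mul(-173, Add(O, Pow(-7, 2))) = Mul(-173, Add(O, 49)) = Mul(-173, Add(49, O)) = Add(-8477, Mul(-173, O)))
Function('F')(k) = 96 (Function('F')(k) = Mul(8, 12) = 96)
Pow(Add(Mul(Function('F')(Function('K')(-4)), -92), Add(Function('R')(-47), 2094)), -1) = Pow(Add(Mul(96, -92), Add(Add(-8477, Mul(-173, -47)), 2094)), -1) = Pow(Add(-8832, Add(Add(-8477, 8131), 2094)), -1) = Pow(Add(-8832, Add(-346, 2094)), -1) = Pow(Add(-8832, 1748), -1) = Pow(-7084, -1) = Rational(-1, 7084)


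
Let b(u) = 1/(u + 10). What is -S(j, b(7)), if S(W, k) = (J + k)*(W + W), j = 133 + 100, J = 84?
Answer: -665914/17 ≈ -39171.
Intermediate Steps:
b(u) = 1/(10 + u)
j = 233
S(W, k) = 2*W*(84 + k) (S(W, k) = (84 + k)*(W + W) = (84 + k)*(2*W) = 2*W*(84 + k))
-S(j, b(7)) = -2*233*(84 + 1/(10 + 7)) = -2*233*(84 + 1/17) = -2*233*1429/17 = -1*665914/17 = -665914/17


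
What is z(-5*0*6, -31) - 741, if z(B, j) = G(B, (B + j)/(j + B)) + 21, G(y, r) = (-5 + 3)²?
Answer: -716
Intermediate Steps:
G(y, r) = 4 (G(y, r) = (-2)² = 4)
z(B, j) = 25 (z(B, j) = 4 + 21 = 25)
z(-5*0*6, -31) - 741 = 25 - 741 = -716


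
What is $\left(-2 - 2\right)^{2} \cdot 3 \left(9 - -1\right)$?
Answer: $480$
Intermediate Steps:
$\left(-2 - 2\right)^{2} \cdot 3 \left(9 - -1\right) = \left(-4\right)^{2} \cdot 3 \left(9 + 1\right) = 16 \cdot 3 \cdot 10 = 48 \cdot 10 = 480$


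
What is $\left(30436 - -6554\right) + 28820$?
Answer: $65810$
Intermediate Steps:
$\left(30436 - -6554\right) + 28820 = \left(30436 + 6554\right) + 28820 = 36990 + 28820 = 65810$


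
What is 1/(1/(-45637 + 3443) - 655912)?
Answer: -42194/27675550929 ≈ -1.5246e-6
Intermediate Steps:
1/(1/(-45637 + 3443) - 655912) = 1/(1/(-42194) - 655912) = 1/(-1/42194 - 655912) = 1/(-27675550929/42194) = -42194/27675550929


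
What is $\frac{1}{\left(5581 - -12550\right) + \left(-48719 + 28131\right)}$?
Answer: $- \frac{1}{2457} \approx -0.000407$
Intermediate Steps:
$\frac{1}{\left(5581 - -12550\right) + \left(-48719 + 28131\right)} = \frac{1}{\left(5581 + 12550\right) - 20588} = \frac{1}{18131 - 20588} = \frac{1}{-2457} = - \frac{1}{2457}$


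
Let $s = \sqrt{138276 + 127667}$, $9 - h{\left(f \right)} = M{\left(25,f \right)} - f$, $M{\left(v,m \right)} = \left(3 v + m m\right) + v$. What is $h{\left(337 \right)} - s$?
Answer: $-113323 - \sqrt{265943} \approx -1.1384 \cdot 10^{5}$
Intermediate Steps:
$M{\left(v,m \right)} = m^{2} + 4 v$ ($M{\left(v,m \right)} = \left(3 v + m^{2}\right) + v = \left(m^{2} + 3 v\right) + v = m^{2} + 4 v$)
$h{\left(f \right)} = -91 + f - f^{2}$ ($h{\left(f \right)} = 9 - \left(\left(f^{2} + 4 \cdot 25\right) - f\right) = 9 - \left(\left(f^{2} + 100\right) - f\right) = 9 - \left(\left(100 + f^{2}\right) - f\right) = 9 - \left(100 + f^{2} - f\right) = -91 + f - f^{2}$)
$s = \sqrt{265943} \approx 515.7$
$h{\left(337 \right)} - s = \left(-91 + 337 - 337^{2}\right) - \sqrt{265943} = \left(-91 + 337 - 113569\right) - \sqrt{265943} = -113323 - \sqrt{265943}$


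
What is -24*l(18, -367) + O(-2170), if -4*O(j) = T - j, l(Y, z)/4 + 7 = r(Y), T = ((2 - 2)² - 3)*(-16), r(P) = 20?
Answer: -3605/2 ≈ -1802.5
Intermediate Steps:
T = 48 (T = (0² - 3)*(-16) = (0 - 3)*(-16) = -3*(-16) = 48)
l(Y, z) = 52 (l(Y, z) = -28 + 4*20 = -28 + 80 = 52)
O(j) = -12 + j/4 (O(j) = -(48 - j)/4 = -12 + j/4)
-24*l(18, -367) + O(-2170) = -24*52 + (-12 + (¼)*(-2170)) = -1248 + (-12 - 1085/2) = -1248 - 1109/2 = -3605/2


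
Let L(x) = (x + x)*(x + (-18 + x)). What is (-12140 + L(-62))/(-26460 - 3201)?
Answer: -5468/29661 ≈ -0.18435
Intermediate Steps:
L(x) = 2*x*(-18 + 2*x) (L(x) = (2*x)*(-18 + 2*x) = 2*x*(-18 + 2*x))
(-12140 + L(-62))/(-26460 - 3201) = (-12140 + 4*(-62)*(-9 - 62))/(-26460 - 3201) = (-12140 + 4*(-62)*(-71))/(-29661) = (-12140 + 17608)*(-1/29661) = 5468*(-1/29661) = -5468/29661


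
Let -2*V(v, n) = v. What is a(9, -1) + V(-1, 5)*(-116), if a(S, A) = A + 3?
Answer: -56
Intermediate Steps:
V(v, n) = -v/2
a(S, A) = 3 + A
a(9, -1) + V(-1, 5)*(-116) = (3 - 1) - ½*(-1)*(-116) = 2 + (½)*(-116) = 2 - 58 = -56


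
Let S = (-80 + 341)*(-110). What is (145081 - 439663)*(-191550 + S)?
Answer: 64884631320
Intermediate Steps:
S = -28710 (S = 261*(-110) = -28710)
(145081 - 439663)*(-191550 + S) = (145081 - 439663)*(-191550 - 28710) = -294582*(-220260) = 64884631320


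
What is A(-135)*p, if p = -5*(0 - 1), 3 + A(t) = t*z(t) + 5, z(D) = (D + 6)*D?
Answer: -11755115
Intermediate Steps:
z(D) = D*(6 + D) (z(D) = (6 + D)*D = D*(6 + D))
A(t) = 2 + t²*(6 + t) (A(t) = -3 + (t*(t*(6 + t)) + 5) = -3 + (t²*(6 + t) + 5) = -3 + (5 + t²*(6 + t)) = 2 + t²*(6 + t))
p = 5 (p = -5*(-1) = 5)
A(-135)*p = (2 + (-135)²*(6 - 135))*5 = (2 + 18225*(-129))*5 = (2 - 2351025)*5 = -2351023*5 = -11755115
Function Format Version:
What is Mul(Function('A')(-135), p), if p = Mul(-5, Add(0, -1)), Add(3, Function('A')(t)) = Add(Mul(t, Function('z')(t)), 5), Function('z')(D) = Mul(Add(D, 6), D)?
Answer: -11755115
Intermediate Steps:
Function('z')(D) = Mul(D, Add(6, D)) (Function('z')(D) = Mul(Add(6, D), D) = Mul(D, Add(6, D)))
Function('A')(t) = Add(2, Mul(Pow(t, 2), Add(6, t))) (Function('A')(t) = Add(-3, Add(Mul(t, Mul(t, Add(6, t))), 5)) = Add(-3, Add(Mul(Pow(t, 2), Add(6, t)), 5)) = Add(-3, Add(5, Mul(Pow(t, 2), Add(6, t)))) = Add(2, Mul(Pow(t, 2), Add(6, t))))
p = 5 (p = Mul(-5, -1) = 5)
Mul(Function('A')(-135), p) = Mul(Add(2, Mul(Pow(-135, 2), Add(6, -135))), 5) = Mul(Add(2, Mul(18225, -129)), 5) = Mul(Add(2, -2351025), 5) = Mul(-2351023, 5) = -11755115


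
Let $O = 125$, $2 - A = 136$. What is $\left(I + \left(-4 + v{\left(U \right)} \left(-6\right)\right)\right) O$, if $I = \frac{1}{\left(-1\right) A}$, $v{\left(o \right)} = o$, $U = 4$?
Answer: $- \frac{468875}{134} \approx -3499.1$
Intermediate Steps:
$A = -134$ ($A = 2 - 136 = -134$)
$I = \frac{1}{134}$ ($I = \frac{1}{\left(-1\right) \left(-134\right)} = \frac{1}{134} \approx 0.0074627$)
$\left(I + \left(-4 + v{\left(U \right)} \left(-6\right)\right)\right) O = \left(\frac{1}{134} + \left(-4 + 4 \left(-6\right)\right)\right) 125 = \left(\frac{1}{134} - 28\right) 125 = \left(- \frac{3751}{134}\right) 125 = - \frac{468875}{134}$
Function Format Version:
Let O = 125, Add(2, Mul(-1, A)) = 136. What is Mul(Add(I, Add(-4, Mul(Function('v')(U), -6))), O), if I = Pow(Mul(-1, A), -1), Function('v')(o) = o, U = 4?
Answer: Rational(-468875, 134) ≈ -3499.1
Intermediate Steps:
A = -134 (A = Add(2, Mul(-1, 136)) = Add(2, -136) = -134)
I = Rational(1, 134) (I = Pow(Mul(-1, -134), -1) = Pow(134, -1) = Rational(1, 134) ≈ 0.0074627)
Mul(Add(I, Add(-4, Mul(Function('v')(U), -6))), O) = Mul(Add(Rational(1, 134), Add(-4, Mul(4, -6))), 125) = Mul(Add(Rational(1, 134), Add(-4, -24)), 125) = Mul(Add(Rational(1, 134), -28), 125) = Mul(Rational(-3751, 134), 125) = Rational(-468875, 134)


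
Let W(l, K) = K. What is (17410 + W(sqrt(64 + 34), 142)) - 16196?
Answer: 1356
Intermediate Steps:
(17410 + W(sqrt(64 + 34), 142)) - 16196 = (17410 + 142) - 16196 = 17552 - 16196 = 1356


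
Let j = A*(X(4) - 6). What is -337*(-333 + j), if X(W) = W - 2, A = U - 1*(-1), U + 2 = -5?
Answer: 104133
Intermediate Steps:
U = -7 (U = -2 - 5 = -7)
A = -6 (A = -7 - 1*(-1) = -7 + 1 = -6)
X(W) = -2 + W
j = 24 (j = -6*((-2 + 4) - 6) = -6*(2 - 6) = -6*(-4) = 24)
-337*(-333 + j) = -337*(-333 + 24) = -337*(-309) = 104133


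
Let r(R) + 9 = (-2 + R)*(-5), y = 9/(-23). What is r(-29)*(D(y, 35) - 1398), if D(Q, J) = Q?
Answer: -4695798/23 ≈ -2.0417e+5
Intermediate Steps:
y = -9/23 (y = 9*(-1/23) = -9/23 ≈ -0.39130)
r(R) = 1 - 5*R (r(R) = -9 + (-2 + R)*(-5) = -9 + (10 - 5*R) = 1 - 5*R)
r(-29)*(D(y, 35) - 1398) = (1 - 5*(-29))*(-9/23 - 1398) = (1 + 145)*(-32163/23) = 146*(-32163/23) = -4695798/23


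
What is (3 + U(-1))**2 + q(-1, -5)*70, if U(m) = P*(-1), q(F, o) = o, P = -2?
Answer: -325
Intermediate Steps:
U(m) = 2 (U(m) = -2*(-1) = 2)
(3 + U(-1))**2 + q(-1, -5)*70 = (3 + 2)**2 - 5*70 = 5**2 - 350 = 25 - 350 = -325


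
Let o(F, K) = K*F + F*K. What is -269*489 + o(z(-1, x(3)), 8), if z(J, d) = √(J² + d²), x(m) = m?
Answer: -131541 + 16*√10 ≈ -1.3149e+5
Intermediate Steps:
o(F, K) = 2*F*K (o(F, K) = F*K + F*K = 2*F*K)
-269*489 + o(z(-1, x(3)), 8) = -269*489 + 2*√((-1)² + 3²)*8 = -131541 + 2*√(1 + 9)*8 = -131541 + 2*√10*8 = -131541 + 16*√10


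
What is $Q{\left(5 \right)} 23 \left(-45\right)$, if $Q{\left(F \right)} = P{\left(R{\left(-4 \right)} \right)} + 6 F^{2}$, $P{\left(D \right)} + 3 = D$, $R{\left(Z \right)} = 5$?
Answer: $-157320$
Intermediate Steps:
$P{\left(D \right)} = -3 + D$
$Q{\left(F \right)} = 2 + 6 F^{2}$ ($Q{\left(F \right)} = \left(-3 + 5\right) + 6 F^{2} = 2 + 6 F^{2}$)
$Q{\left(5 \right)} 23 \left(-45\right) = \left(2 + 6 \cdot 5^{2}\right) 23 \left(-45\right) = \left(2 + 6 \cdot 25\right) 23 \left(-45\right) = \left(2 + 150\right) 23 \left(-45\right) = 152 \cdot 23 \left(-45\right) = 3496 \left(-45\right) = -157320$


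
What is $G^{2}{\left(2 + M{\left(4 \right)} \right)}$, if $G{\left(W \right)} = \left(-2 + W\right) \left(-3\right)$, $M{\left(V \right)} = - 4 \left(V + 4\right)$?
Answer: $9216$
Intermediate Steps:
$M{\left(V \right)} = -16 - 4 V$ ($M{\left(V \right)} = - 4 \left(4 + V\right) = -16 - 4 V$)
$G{\left(W \right)} = 6 - 3 W$
$G^{2}{\left(2 + M{\left(4 \right)} \right)} = \left(6 - 3 \left(2 - 32\right)\right)^{2} = \left(6 - -90\right)^{2} = \left(6 + 90\right)^{2} = 96^{2} = 9216$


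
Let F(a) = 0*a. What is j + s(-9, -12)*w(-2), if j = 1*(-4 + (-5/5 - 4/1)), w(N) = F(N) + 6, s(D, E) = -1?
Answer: -15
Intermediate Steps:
F(a) = 0
w(N) = 6 (w(N) = 0 + 6 = 6)
j = -9 (j = 1*(-4 + (-5*⅕ - 4*1)) = 1*(-4 + (-1 - 4)) = 1*(-4 - 5) = 1*(-9) = -9)
j + s(-9, -12)*w(-2) = -9 - 1*6 = -9 - 6 = -15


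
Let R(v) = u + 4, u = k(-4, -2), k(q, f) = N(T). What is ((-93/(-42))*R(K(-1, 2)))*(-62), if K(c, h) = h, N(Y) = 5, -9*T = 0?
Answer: -8649/7 ≈ -1235.6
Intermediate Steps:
T = 0 (T = -1/9*0 = 0)
k(q, f) = 5
u = 5
R(v) = 9 (R(v) = 5 + 4 = 9)
((-93/(-42))*R(K(-1, 2)))*(-62) = (-93/(-42)*9)*(-62) = (-93*(-1/42)*9)*(-62) = ((31/14)*9)*(-62) = (279/14)*(-62) = -8649/7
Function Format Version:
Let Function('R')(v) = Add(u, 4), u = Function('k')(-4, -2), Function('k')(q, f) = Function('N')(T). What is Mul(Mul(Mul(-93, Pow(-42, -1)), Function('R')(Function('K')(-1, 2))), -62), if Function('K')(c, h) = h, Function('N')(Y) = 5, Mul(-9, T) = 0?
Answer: Rational(-8649, 7) ≈ -1235.6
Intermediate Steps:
T = 0 (T = Mul(Rational(-1, 9), 0) = 0)
Function('k')(q, f) = 5
u = 5
Function('R')(v) = 9 (Function('R')(v) = Add(5, 4) = 9)
Mul(Mul(Mul(-93, Pow(-42, -1)), Function('R')(Function('K')(-1, 2))), -62) = Mul(Mul(Mul(-93, Pow(-42, -1)), 9), -62) = Mul(Mul(Mul(-93, Rational(-1, 42)), 9), -62) = Mul(Mul(Rational(31, 14), 9), -62) = Mul(Rational(279, 14), -62) = Rational(-8649, 7)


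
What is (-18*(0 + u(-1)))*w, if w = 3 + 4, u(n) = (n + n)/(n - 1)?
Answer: -126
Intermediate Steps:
u(n) = 2*n/(-1 + n) (u(n) = (2*n)/(-1 + n) = 2*n/(-1 + n))
w = 7
(-18*(0 + u(-1)))*w = -18*(0 + 2*(-1)/(-1 - 1))*7 = -18*(0 + 2*(-1)/(-2))*7 = -18*(0 + 2*(-1)*(-½))*7 = -18*(0 + 1)*7 = -18*7 = -126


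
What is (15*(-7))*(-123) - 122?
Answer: 12793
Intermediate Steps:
(15*(-7))*(-123) - 122 = -105*(-123) - 122 = 12915 - 122 = 12793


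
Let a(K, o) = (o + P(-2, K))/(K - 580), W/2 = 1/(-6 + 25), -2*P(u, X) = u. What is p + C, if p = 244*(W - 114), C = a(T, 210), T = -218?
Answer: -22176883/798 ≈ -27791.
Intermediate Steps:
P(u, X) = -u/2
W = 2/19 (W = 2/(-6 + 25) = 2/19 ≈ 0.10526)
a(K, o) = (1 + o)/(-580 + K) (a(K, o) = (o - 1/2*(-2))/(K - 580) = (o + 1)/(-580 + K) = (1 + o)/(-580 + K))
C = -211/798 (C = (1 + 210)/(-580 - 218) = 211/(-798) = -1/798*211 = -211/798 ≈ -0.26441)
p = -528016/19 (p = 244*(2/19 - 114) = 244*(-2164/19) = -528016/19 ≈ -27790.)
p + C = -528016/19 - 211/798 = -22176883/798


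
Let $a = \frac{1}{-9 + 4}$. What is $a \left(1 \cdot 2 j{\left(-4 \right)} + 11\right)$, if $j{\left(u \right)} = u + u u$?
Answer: $-7$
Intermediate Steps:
$j{\left(u \right)} = u + u^{2}$
$a = - \frac{1}{5}$ ($a = \frac{1}{-5} = - \frac{1}{5} \approx -0.2$)
$a \left(1 \cdot 2 j{\left(-4 \right)} + 11\right) = - \frac{1 \cdot 2 \left(- 4 \left(1 - 4\right)\right) + 11}{5} = - \frac{2 \left(\left(-4\right) \left(-3\right)\right) + 11}{5} = - \frac{2 \cdot 12 + 11}{5} = - \frac{24 + 11}{5} = \left(- \frac{1}{5}\right) 35 = -7$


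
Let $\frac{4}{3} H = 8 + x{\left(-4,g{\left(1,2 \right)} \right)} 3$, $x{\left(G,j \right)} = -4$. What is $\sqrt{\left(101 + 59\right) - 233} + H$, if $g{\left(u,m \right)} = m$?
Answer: $-3 + i \sqrt{73} \approx -3.0 + 8.544 i$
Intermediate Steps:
$H = -3$ ($H = \frac{3 \left(8 - 12\right)}{4} = \frac{3}{4} \left(-4\right) = -3$)
$\sqrt{\left(101 + 59\right) - 233} + H = \sqrt{\left(101 + 59\right) - 233} - 3 = \sqrt{160 - 233} - 3 = \sqrt{-73} - 3 = i \sqrt{73} - 3 = -3 + i \sqrt{73}$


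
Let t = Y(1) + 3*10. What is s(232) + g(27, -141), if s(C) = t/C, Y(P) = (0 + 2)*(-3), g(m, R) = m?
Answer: 786/29 ≈ 27.103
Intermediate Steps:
Y(P) = -6 (Y(P) = 2*(-3) = -6)
t = 24 (t = -6 + 3*10 = -6 + 30 = 24)
s(C) = 24/C
s(232) + g(27, -141) = 24/232 + 27 = 24*(1/232) + 27 = 3/29 + 27 = 786/29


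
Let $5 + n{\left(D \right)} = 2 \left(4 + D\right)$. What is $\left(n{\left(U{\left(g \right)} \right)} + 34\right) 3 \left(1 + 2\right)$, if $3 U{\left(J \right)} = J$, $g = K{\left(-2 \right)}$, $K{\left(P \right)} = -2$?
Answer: $321$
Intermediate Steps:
$g = -2$
$U{\left(J \right)} = \frac{J}{3}$
$n{\left(D \right)} = 3 + 2 D$ ($n{\left(D \right)} = -5 + 2 \left(4 + D\right) = -5 + \left(8 + 2 D\right) = 3 + 2 D$)
$\left(n{\left(U{\left(g \right)} \right)} + 34\right) 3 \left(1 + 2\right) = \left(\left(3 + 2 \cdot \frac{1}{3} \left(-2\right)\right) + 34\right) 3 \left(1 + 2\right) = \left(\left(3 + 2 \left(- \frac{2}{3}\right)\right) + 34\right) 3 \cdot 3 = \left(\left(3 - \frac{4}{3}\right) + 34\right) 9 = \left(\frac{5}{3} + 34\right) 9 = \frac{107}{3} \cdot 9 = 321$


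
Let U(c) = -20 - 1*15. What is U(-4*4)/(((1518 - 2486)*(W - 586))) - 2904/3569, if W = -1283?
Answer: -750574069/922429464 ≈ -0.81369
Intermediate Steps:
U(c) = -35 (U(c) = -20 - 15 = -35)
U(-4*4)/(((1518 - 2486)*(W - 586))) - 2904/3569 = -35*1/((-1283 - 586)*(1518 - 2486)) - 2904/3569 = -35/((-968*(-1869))) - 2904*1/3569 = -35/1809192 - 2904/3569 = -35*1/1809192 - 2904/3569 = -5/258456 - 2904/3569 = -750574069/922429464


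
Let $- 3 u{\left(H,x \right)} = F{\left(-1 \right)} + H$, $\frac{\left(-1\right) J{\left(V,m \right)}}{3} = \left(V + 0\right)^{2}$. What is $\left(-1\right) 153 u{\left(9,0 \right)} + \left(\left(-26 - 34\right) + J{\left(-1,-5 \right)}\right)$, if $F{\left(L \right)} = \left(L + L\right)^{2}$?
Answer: $600$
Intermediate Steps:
$J{\left(V,m \right)} = - 3 V^{2}$ ($J{\left(V,m \right)} = - 3 \left(V + 0\right)^{2} = - 3 V^{2}$)
$F{\left(L \right)} = 4 L^{2}$ ($F{\left(L \right)} = \left(2 L\right)^{2} = 4 L^{2}$)
$u{\left(H,x \right)} = - \frac{4}{3} - \frac{H}{3}$ ($u{\left(H,x \right)} = - \frac{4 \left(-1\right)^{2} + H}{3} = - \frac{4 \cdot 1 + H}{3} = - \frac{4 + H}{3} = - \frac{4}{3} - \frac{H}{3}$)
$\left(-1\right) 153 u{\left(9,0 \right)} + \left(\left(-26 - 34\right) + J{\left(-1,-5 \right)}\right) = \left(-1\right) 153 \left(- \frac{4}{3} - 3\right) - \left(60 + 3 \left(-1\right)^{2}\right) = - 153 \left(- \frac{4}{3} - 3\right) - 63 = \left(-153\right) \left(- \frac{13}{3}\right) - 63 = 663 - 63 = 600$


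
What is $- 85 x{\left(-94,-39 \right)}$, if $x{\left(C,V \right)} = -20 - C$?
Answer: $-6290$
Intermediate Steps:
$- 85 x{\left(-94,-39 \right)} = - 85 \left(-20 - -94\right) = - 85 \left(-20 + 94\right) = \left(-85\right) 74 = -6290$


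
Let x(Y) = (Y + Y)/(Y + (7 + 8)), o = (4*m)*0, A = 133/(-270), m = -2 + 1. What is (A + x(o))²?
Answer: 17689/72900 ≈ 0.24265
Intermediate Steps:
m = -1
A = -133/270 (A = 133*(-1/270) = -133/270 ≈ -0.49259)
o = 0 (o = (4*(-1))*0 = -4*0 = 0)
x(Y) = 2*Y/(15 + Y) (x(Y) = (2*Y)/(Y + 15) = (2*Y)/(15 + Y) = 2*Y/(15 + Y))
(A + x(o))² = (-133/270 + 2*0/(15 + 0))² = (-133/270 + 2*0/15)² = (-133/270 + 2*0*(1/15))² = (-133/270 + 0)² = (-133/270)² = 17689/72900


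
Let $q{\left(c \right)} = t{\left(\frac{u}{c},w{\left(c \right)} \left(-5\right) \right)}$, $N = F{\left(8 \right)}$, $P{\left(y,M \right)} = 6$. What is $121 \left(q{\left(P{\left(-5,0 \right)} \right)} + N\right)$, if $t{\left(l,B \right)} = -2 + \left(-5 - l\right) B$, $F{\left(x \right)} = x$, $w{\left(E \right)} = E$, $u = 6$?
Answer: $22506$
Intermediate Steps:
$N = 8$
$t{\left(l,B \right)} = -2 + B \left(-5 - l\right)$
$q{\left(c \right)} = 28 + 25 c$ ($q{\left(c \right)} = -2 - 5 c \left(-5\right) - c \left(-5\right) \frac{6}{c} = -2 - 5 \left(- 5 c\right) - - 5 c \frac{6}{c} = -2 + 25 c + 30 = 28 + 25 c$)
$121 \left(q{\left(P{\left(-5,0 \right)} \right)} + N\right) = 121 \left(\left(28 + 25 \cdot 6\right) + 8\right) = 121 \left(\left(28 + 150\right) + 8\right) = 121 \left(178 + 8\right) = 121 \cdot 186 = 22506$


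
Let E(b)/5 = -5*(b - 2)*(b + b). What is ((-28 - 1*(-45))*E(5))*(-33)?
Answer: 420750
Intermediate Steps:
E(b) = -50*b*(-2 + b) (E(b) = 5*(-5*(b - 2)*(b + b)) = 5*(-5*(-2 + b)*2*b) = 5*(-10*b*(-2 + b)) = -50*b*(-2 + b))
((-28 - 1*(-45))*E(5))*(-33) = ((-28 - 1*(-45))*(50*5*(2 - 1*5)))*(-33) = ((-28 + 45)*(50*5*(2 - 5)))*(-33) = (17*(50*5*(-3)))*(-33) = (17*(-750))*(-33) = -12750*(-33) = 420750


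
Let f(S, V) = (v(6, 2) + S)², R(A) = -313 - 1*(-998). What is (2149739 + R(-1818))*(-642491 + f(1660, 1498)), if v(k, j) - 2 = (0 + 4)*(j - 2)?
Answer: 4558367725272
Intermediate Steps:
R(A) = 685 (R(A) = -313 + 998 = 685)
v(k, j) = -6 + 4*j (v(k, j) = 2 + (0 + 4)*(j - 2) = 2 + 4*(-2 + j) = 2 + (-8 + 4*j) = -6 + 4*j)
f(S, V) = (2 + S)² (f(S, V) = ((-6 + 4*2) + S)² = ((-6 + 8) + S)² = (2 + S)²)
(2149739 + R(-1818))*(-642491 + f(1660, 1498)) = (2149739 + 685)*(-642491 + (2 + 1660)²) = 2150424*(-642491 + 1662²) = 2150424*(-642491 + 2762244) = 2150424*2119753 = 4558367725272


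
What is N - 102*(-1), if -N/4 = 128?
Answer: -410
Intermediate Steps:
N = -512 (N = -4*128 = -512)
N - 102*(-1) = -512 - 102*(-1) = -512 + 102 = -410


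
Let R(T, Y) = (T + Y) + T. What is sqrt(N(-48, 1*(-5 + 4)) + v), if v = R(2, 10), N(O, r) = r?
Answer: sqrt(13) ≈ 3.6056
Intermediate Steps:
R(T, Y) = Y + 2*T
v = 14 (v = 10 + 2*2 = 10 + 4 = 14)
sqrt(N(-48, 1*(-5 + 4)) + v) = sqrt(1*(-5 + 4) + 14) = sqrt(1*(-1) + 14) = sqrt(-1 + 14) = sqrt(13)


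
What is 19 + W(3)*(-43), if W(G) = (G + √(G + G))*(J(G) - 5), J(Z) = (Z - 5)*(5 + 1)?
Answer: 2212 + 731*√6 ≈ 4002.6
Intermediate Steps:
J(Z) = -30 + 6*Z (J(Z) = (-5 + Z)*6 = -30 + 6*Z)
W(G) = (-35 + 6*G)*(G + √2*√G) (W(G) = (G + √(G + G))*((-30 + 6*G) - 5) = (G + √(2*G))*(-35 + 6*G) = (G + √2*√G)*(-35 + 6*G) = (-35 + 6*G)*(G + √2*√G))
19 + W(3)*(-43) = 19 + (-35*3 + 6*3² - 35*√2*√3 + 6*√2*3^(3/2))*(-43) = 19 + (-105 + 6*9 - 35*√6 + 6*√2*(3*√3))*(-43) = 19 + (-105 + 54 - 35*√6 + 18*√6)*(-43) = 19 + (-51 - 17*√6)*(-43) = 19 + (2193 + 731*√6) = 2212 + 731*√6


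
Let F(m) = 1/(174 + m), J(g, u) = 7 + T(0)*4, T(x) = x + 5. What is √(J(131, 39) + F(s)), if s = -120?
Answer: √8754/18 ≈ 5.1979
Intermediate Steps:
T(x) = 5 + x
J(g, u) = 27 (J(g, u) = 7 + (5 + 0)*4 = 7 + 5*4 = 7 + 20 = 27)
√(J(131, 39) + F(s)) = √(27 + 1/(174 - 120)) = √(27 + 1/54) = √(1459/54) = √8754/18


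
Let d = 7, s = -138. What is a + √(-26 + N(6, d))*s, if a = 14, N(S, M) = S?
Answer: 14 - 276*I*√5 ≈ 14.0 - 617.15*I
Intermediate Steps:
a + √(-26 + N(6, d))*s = 14 + √(-26 + 6)*(-138) = 14 + √(-20)*(-138) = 14 + (2*I*√5)*(-138) = 14 - 276*I*√5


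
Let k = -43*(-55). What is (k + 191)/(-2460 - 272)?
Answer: -639/683 ≈ -0.93558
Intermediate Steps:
k = 2365
(k + 191)/(-2460 - 272) = (2365 + 191)/(-2460 - 272) = 2556/(-2732) = 2556*(-1/2732) = -639/683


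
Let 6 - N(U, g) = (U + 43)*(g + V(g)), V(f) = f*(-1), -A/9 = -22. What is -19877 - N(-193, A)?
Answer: -19883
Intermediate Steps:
A = 198 (A = -9*(-22) = 198)
V(f) = -f
N(U, g) = 6 (N(U, g) = 6 - (U + 43)*(g - g) = 6 - (43 + U)*0 = 6 - 1*0 = 6 + 0 = 6)
-19877 - N(-193, A) = -19877 - 1*6 = -19877 - 6 = -19883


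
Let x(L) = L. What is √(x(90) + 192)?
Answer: √282 ≈ 16.793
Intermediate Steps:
√(x(90) + 192) = √(90 + 192) = √282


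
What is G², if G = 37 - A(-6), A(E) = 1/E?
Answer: 49729/36 ≈ 1381.4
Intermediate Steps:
G = 223/6 (G = 37 - 1/(-6) = 37 - 1*(-⅙) = 37 + ⅙ = 223/6 ≈ 37.167)
G² = (223/6)² = 49729/36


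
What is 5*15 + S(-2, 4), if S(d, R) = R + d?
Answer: 77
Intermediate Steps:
5*15 + S(-2, 4) = 5*15 + (4 - 2) = 75 + 2 = 77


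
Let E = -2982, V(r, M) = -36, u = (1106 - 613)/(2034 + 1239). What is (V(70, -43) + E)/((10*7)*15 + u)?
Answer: -9877914/3437143 ≈ -2.8739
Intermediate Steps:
u = 493/3273 ≈ 0.15063
(V(70, -43) + E)/((10*7)*15 + u) = (-36 - 2982)/((10*7)*15 + 493/3273) = -3018/(70*15 + 493/3273) = -3018/(1050 + 493/3273) = -3018/3437143/3273 = -3018*3273/3437143 = -9877914/3437143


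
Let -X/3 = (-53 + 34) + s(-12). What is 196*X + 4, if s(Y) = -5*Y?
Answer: -24104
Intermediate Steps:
X = -123 (X = -3*((-53 + 34) - 5*(-12)) = -3*(-19 + 60) = -3*41 = -123)
196*X + 4 = 196*(-123) + 4 = -24108 + 4 = -24104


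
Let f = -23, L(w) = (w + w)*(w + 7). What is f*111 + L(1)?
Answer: -2537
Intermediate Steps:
L(w) = 2*w*(7 + w) (L(w) = (2*w)*(7 + w) = 2*w*(7 + w))
f*111 + L(1) = -23*111 + 2*1*(7 + 1) = -2553 + 2*1*8 = -2553 + 16 = -2537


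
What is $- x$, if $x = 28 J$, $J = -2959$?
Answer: $82852$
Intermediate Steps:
$x = -82852$ ($x = 28 \left(-2959\right) = -82852$)
$- x = \left(-1\right) \left(-82852\right) = 82852$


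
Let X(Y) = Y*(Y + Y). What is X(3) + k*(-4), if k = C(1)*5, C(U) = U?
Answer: -2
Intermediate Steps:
X(Y) = 2*Y**2 (X(Y) = Y*(2*Y) = 2*Y**2)
k = 5 (k = 1*5 = 5)
X(3) + k*(-4) = 2*3**2 + 5*(-4) = 2*9 - 20 = 18 - 20 = -2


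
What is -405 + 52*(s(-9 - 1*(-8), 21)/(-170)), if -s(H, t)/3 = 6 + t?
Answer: -32319/85 ≈ -380.22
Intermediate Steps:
s(H, t) = -18 - 3*t (s(H, t) = -3*(6 + t) = -18 - 3*t)
-405 + 52*(s(-9 - 1*(-8), 21)/(-170)) = -405 + 52*((-18 - 3*21)/(-170)) = -405 + 52*((-18 - 63)*(-1/170)) = -405 + 52*(-81*(-1/170)) = -405 + 52*(81/170) = -405 + 2106/85 = -32319/85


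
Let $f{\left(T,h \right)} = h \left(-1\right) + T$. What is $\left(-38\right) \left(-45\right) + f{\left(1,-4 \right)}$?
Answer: $1715$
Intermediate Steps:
$f{\left(T,h \right)} = T - h$ ($f{\left(T,h \right)} = - h + T = T - h$)
$\left(-38\right) \left(-45\right) + f{\left(1,-4 \right)} = \left(-38\right) \left(-45\right) + \left(1 - -4\right) = 1710 + \left(1 + 4\right) = 1710 + 5 = 1715$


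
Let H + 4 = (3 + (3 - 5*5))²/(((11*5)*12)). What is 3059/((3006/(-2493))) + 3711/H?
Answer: -2749147537/761186 ≈ -3611.7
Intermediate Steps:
H = -2279/660 (H = -4 + (3 + (3 - 5*5))²/(((11*5)*12)) = -4 + (3 + (3 - 25))²/((55*12)) = -4 + (3 - 22)²/660 = -4 + (-19)²*(1/660) = -4 + 361*(1/660) = -4 + 361/660 = -2279/660 ≈ -3.4530)
3059/((3006/(-2493))) + 3711/H = 3059/((3006/(-2493))) + 3711/(-2279/660) = 3059/((3006*(-1/2493))) + 3711*(-660/2279) = 3059/(-334/277) - 2449260/2279 = 3059*(-277/334) - 2449260/2279 = -847343/334 - 2449260/2279 = -2749147537/761186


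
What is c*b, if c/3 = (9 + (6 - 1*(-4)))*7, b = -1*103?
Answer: -41097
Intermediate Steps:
b = -103
c = 399 (c = 3*((9 + (6 - 1*(-4)))*7) = 3*((9 + (6 + 4))*7) = 3*((9 + 10)*7) = 3*(19*7) = 3*133 = 399)
c*b = 399*(-103) = -41097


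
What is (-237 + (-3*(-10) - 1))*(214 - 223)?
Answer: 1872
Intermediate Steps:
(-237 + (-3*(-10) - 1))*(214 - 223) = (-237 + (30 - 1))*(-9) = (-237 + 29)*(-9) = -208*(-9) = 1872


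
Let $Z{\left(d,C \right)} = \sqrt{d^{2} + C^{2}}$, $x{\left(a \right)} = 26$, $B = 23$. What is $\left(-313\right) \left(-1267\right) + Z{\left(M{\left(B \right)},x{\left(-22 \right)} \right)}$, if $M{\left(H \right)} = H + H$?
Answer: $396571 + 2 \sqrt{698} \approx 3.9662 \cdot 10^{5}$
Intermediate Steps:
$M{\left(H \right)} = 2 H$
$Z{\left(d,C \right)} = \sqrt{C^{2} + d^{2}}$
$\left(-313\right) \left(-1267\right) + Z{\left(M{\left(B \right)},x{\left(-22 \right)} \right)} = \left(-313\right) \left(-1267\right) + \sqrt{26^{2} + \left(2 \cdot 23\right)^{2}} = 396571 + \sqrt{676 + 46^{2}} = 396571 + \sqrt{676 + 2116} = 396571 + \sqrt{2792} = 396571 + 2 \sqrt{698}$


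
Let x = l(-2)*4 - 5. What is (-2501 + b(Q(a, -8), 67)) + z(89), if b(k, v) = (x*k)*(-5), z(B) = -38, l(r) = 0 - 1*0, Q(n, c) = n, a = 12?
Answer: -2239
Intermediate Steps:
l(r) = 0 (l(r) = 0 + 0 = 0)
x = -5 (x = 0*4 - 5 = 0 - 5 = -5)
b(k, v) = 25*k (b(k, v) = -5*k*(-5) = 25*k)
(-2501 + b(Q(a, -8), 67)) + z(89) = (-2501 + 25*12) - 38 = (-2501 + 300) - 38 = -2201 - 38 = -2239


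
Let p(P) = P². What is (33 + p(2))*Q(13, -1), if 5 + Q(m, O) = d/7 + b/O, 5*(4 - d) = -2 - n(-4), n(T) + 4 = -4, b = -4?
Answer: -111/5 ≈ -22.200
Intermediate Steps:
n(T) = -8 (n(T) = -4 - 4 = -8)
d = 14/5 (d = 4 - (-2 - 1*(-8))/5 = 4 - (-2 + 8)/5 = 4 - ⅕*6 = 4 - 6/5 = 14/5 ≈ 2.8000)
Q(m, O) = -23/5 - 4/O (Q(m, O) = -5 + ((14/5)/7 - 4/O) = -5 + ((14/5)*(⅐) - 4/O) = -5 + (⅖ - 4/O) = -23/5 - 4/O)
(33 + p(2))*Q(13, -1) = (33 + 2²)*(-23/5 - 4/(-1)) = (33 + 4)*(-23/5 - 4*(-1)) = 37*(-23/5 + 4) = 37*(-⅗) = -111/5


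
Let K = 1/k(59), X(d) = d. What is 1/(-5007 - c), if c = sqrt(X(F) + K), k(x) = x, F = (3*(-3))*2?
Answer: -295413/1479133952 + I*sqrt(62599)/1479133952 ≈ -0.00019972 + 1.6915e-7*I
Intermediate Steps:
F = -18 (F = -9*2 = -18)
K = 1/59 ≈ 0.016949
c = I*sqrt(62599)/59 (c = sqrt(-18 + 1/59) = sqrt(-1061/59) = I*sqrt(62599)/59 ≈ 4.2406*I)
1/(-5007 - c) = 1/(-5007 - I*sqrt(62599)/59)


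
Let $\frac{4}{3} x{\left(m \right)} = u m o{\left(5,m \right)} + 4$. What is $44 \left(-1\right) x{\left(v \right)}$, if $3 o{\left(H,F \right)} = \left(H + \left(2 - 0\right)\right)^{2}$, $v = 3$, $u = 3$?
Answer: $-4983$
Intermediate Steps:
$o{\left(H,F \right)} = \frac{\left(2 + H\right)^{2}}{3}$ ($o{\left(H,F \right)} = \frac{\left(H + \left(2 - 0\right)\right)^{2}}{3} = \frac{\left(H + \left(2 + 0\right)\right)^{2}}{3} = \frac{\left(H + 2\right)^{2}}{3} = \frac{\left(2 + H\right)^{2}}{3}$)
$x{\left(m \right)} = 3 + \frac{147 m}{4}$ ($x{\left(m \right)} = \frac{3 \left(3 m \frac{\left(2 + 5\right)^{2}}{3} + 4\right)}{4} = \frac{3 \left(3 m \frac{7^{2}}{3} + 4\right)}{4} = \frac{3 \left(3 m \frac{1}{3} \cdot 49 + 4\right)}{4} = \frac{3 \left(3 m \frac{49}{3} + 4\right)}{4} = \frac{3 \left(49 m + 4\right)}{4} = \frac{3 \left(4 + 49 m\right)}{4} = 3 + \frac{147 m}{4}$)
$44 \left(-1\right) x{\left(v \right)} = 44 \left(-1\right) \left(3 + \frac{147}{4} \cdot 3\right) = - 44 \left(3 + \frac{441}{4}\right) = \left(-44\right) \frac{453}{4} = -4983$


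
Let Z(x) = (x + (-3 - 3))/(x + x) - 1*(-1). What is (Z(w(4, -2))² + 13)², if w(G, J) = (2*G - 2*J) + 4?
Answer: 14205361/65536 ≈ 216.76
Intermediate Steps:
w(G, J) = 4 - 2*J + 2*G (w(G, J) = (-2*J + 2*G) + 4 = 4 - 2*J + 2*G)
Z(x) = 1 + (-6 + x)/(2*x) (Z(x) = (x - 6)/((2*x)) + 1 = (-6 + x)*(1/(2*x)) + 1 = (-6 + x)/(2*x) + 1 = 1 + (-6 + x)/(2*x))
(Z(w(4, -2))² + 13)² = ((3/2 - 3/(4 - 2*(-2) + 2*4))² + 13)² = ((3/2 - 3/(4 + 4 + 8))² + 13)² = ((3/2 - 3/16)² + 13)² = ((21/16)² + 13)² = (441/256 + 13)² = (3769/256)² = 14205361/65536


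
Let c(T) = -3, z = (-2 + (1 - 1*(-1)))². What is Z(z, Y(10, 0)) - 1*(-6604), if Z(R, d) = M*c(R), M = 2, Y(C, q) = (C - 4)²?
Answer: 6598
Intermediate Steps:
Y(C, q) = (-4 + C)²
z = 0 (z = (-2 + (1 + 1))² = (-2 + 2)² = 0² = 0)
Z(R, d) = -6 (Z(R, d) = 2*(-3) = -6)
Z(z, Y(10, 0)) - 1*(-6604) = -6 - 1*(-6604) = -6 + 6604 = 6598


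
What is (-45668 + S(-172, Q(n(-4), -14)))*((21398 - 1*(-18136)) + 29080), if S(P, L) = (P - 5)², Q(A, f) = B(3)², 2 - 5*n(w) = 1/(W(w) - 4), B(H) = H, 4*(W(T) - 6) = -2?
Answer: -983856146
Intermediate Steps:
W(T) = 11/2 (W(T) = 6 + (¼)*(-2) = 6 - ½ = 11/2)
n(w) = 4/15 (n(w) = ⅖ - 1/(5*(11/2 - 4)) = ⅖ - 1/(5*3/2) = ⅖ - ⅕*⅔ = ⅖ - 2/15 = 4/15)
Q(A, f) = 9 (Q(A, f) = 3² = 9)
S(P, L) = (-5 + P)²
(-45668 + S(-172, Q(n(-4), -14)))*((21398 - 1*(-18136)) + 29080) = (-45668 + (-5 - 172)²)*((21398 - 1*(-18136)) + 29080) = (-45668 + (-177)²)*((21398 + 18136) + 29080) = (-45668 + 31329)*(39534 + 29080) = -14339*68614 = -983856146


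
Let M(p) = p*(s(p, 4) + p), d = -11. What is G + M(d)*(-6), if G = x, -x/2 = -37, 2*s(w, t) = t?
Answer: -520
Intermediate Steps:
s(w, t) = t/2
x = 74 (x = -2*(-37) = 74)
G = 74
M(p) = p*(2 + p) (M(p) = p*((1/2)*4 + p) = p*(2 + p))
G + M(d)*(-6) = 74 - 11*(2 - 11)*(-6) = 74 - 11*(-9)*(-6) = 74 + 99*(-6) = 74 - 594 = -520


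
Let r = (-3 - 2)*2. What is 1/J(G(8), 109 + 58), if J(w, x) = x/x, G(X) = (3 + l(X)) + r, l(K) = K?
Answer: 1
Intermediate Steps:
r = -10 (r = -5*2 = -10)
G(X) = -7 + X (G(X) = (3 + X) - 10 = -7 + X)
J(w, x) = 1
1/J(G(8), 109 + 58) = 1/1 = 1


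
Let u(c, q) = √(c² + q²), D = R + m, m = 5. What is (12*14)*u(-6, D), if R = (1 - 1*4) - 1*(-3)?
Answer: 168*√61 ≈ 1312.1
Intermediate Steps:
R = 0 (R = (1 - 4) + 3 = -3 + 3 = 0)
D = 5 (D = 0 + 5 = 5)
(12*14)*u(-6, D) = (12*14)*√((-6)² + 5²) = 168*√(36 + 25) = 168*√61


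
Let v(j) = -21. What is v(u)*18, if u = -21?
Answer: -378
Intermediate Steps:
v(u)*18 = -21*18 = -378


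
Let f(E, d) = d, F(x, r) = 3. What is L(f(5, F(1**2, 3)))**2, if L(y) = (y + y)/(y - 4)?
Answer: 36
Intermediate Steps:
L(y) = 2*y/(-4 + y) (L(y) = (2*y)/(-4 + y) = 2*y/(-4 + y))
L(f(5, F(1**2, 3)))**2 = (2*3/(-4 + 3))**2 = (2*3/(-1))**2 = (2*3*(-1))**2 = (-6)**2 = 36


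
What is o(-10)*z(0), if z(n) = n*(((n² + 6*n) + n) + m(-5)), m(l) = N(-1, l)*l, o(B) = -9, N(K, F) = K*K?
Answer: 0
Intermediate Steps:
N(K, F) = K²
m(l) = l (m(l) = (-1)²*l = 1*l = l)
z(n) = n*(-5 + n² + 7*n) (z(n) = n*(((n² + 6*n) + n) - 5) = n*((n² + 7*n) - 5) = n*(-5 + n² + 7*n))
o(-10)*z(0) = -0*(-5 + 0² + 7*0) = -0*(-5 + 0 + 0) = -0*(-5) = -9*0 = 0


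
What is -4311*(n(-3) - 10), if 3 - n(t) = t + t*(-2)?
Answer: 43110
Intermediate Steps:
n(t) = 3 + t (n(t) = 3 - (t + t*(-2)) = 3 - (t - 2*t) = 3 - (-1)*t = 3 + t)
-4311*(n(-3) - 10) = -4311*((3 - 3) - 10) = -4311*(0 - 10) = -4311*(-10) = 43110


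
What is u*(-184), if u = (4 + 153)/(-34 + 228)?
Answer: -14444/97 ≈ -148.91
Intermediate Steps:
u = 157/194 ≈ 0.80928
u*(-184) = (157/194)*(-184) = -14444/97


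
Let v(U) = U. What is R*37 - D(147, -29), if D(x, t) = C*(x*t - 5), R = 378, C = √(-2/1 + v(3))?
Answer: 18254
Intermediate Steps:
C = 1 (C = √(-2/1 + 3) = √(-2*1 + 3) = √(-2 + 3) = √1 = 1)
D(x, t) = -5 + t*x (D(x, t) = 1*(x*t - 5) = 1*(t*x - 5) = 1*(-5 + t*x) = -5 + t*x)
R*37 - D(147, -29) = 378*37 - (-5 - 29*147) = 13986 - (-5 - 4263) = 13986 - 1*(-4268) = 13986 + 4268 = 18254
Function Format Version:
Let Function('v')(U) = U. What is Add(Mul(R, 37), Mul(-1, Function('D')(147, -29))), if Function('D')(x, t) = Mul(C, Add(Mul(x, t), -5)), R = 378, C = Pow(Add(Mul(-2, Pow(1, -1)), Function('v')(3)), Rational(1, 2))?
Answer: 18254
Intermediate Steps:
C = 1 (C = Pow(Add(Mul(-2, Pow(1, -1)), 3), Rational(1, 2)) = Pow(Add(Mul(-2, 1), 3), Rational(1, 2)) = Pow(Add(-2, 3), Rational(1, 2)) = Pow(1, Rational(1, 2)) = 1)
Function('D')(x, t) = Add(-5, Mul(t, x)) (Function('D')(x, t) = Mul(1, Add(Mul(x, t), -5)) = Mul(1, Add(Mul(t, x), -5)) = Mul(1, Add(-5, Mul(t, x))) = Add(-5, Mul(t, x)))
Add(Mul(R, 37), Mul(-1, Function('D')(147, -29))) = Add(Mul(378, 37), Mul(-1, Add(-5, Mul(-29, 147)))) = Add(13986, Mul(-1, Add(-5, -4263))) = Add(13986, Mul(-1, -4268)) = Add(13986, 4268) = 18254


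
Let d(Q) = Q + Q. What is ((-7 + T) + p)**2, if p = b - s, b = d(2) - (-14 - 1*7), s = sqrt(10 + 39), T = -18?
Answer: 49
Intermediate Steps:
d(Q) = 2*Q
s = 7 (s = sqrt(49) = 7)
b = 25 (b = 2*2 - (-14 - 1*7) = 4 - (-14 - 7) = 4 - 1*(-21) = 4 + 21 = 25)
p = 18 (p = 25 - 1*7 = 25 - 7 = 18)
((-7 + T) + p)**2 = ((-7 - 18) + 18)**2 = (-25 + 18)**2 = (-7)**2 = 49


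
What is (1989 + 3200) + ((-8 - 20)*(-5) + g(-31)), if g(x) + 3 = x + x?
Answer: 5264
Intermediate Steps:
g(x) = -3 + 2*x (g(x) = -3 + (x + x) = -3 + 2*x)
(1989 + 3200) + ((-8 - 20)*(-5) + g(-31)) = (1989 + 3200) + ((-8 - 20)*(-5) + (-3 + 2*(-31))) = 5189 + (-28*(-5) + (-3 - 62)) = 5189 + (140 - 65) = 5189 + 75 = 5264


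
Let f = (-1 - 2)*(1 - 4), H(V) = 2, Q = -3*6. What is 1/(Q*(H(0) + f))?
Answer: -1/198 ≈ -0.0050505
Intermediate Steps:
Q = -18
f = 9 (f = -3*(-3) = 9)
1/(Q*(H(0) + f)) = 1/(-18*(2 + 9)) = 1/(-18*11) = 1/(-198) = -1/198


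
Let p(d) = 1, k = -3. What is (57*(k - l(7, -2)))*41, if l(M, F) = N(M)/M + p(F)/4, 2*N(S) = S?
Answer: -35055/4 ≈ -8763.8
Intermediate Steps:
N(S) = S/2
l(M, F) = ¾ (l(M, F) = (M/2)/M + 1/4 = ½ + 1*(¼) = ½ + ¼ = ¾)
(57*(k - l(7, -2)))*41 = (57*(-3 - 1*¾))*41 = (57*(-3 - ¾))*41 = (57*(-15/4))*41 = -855/4*41 = -35055/4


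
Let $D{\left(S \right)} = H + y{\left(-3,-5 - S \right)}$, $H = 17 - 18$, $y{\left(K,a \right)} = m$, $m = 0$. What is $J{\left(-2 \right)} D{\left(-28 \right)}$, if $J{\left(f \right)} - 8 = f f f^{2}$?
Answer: $-24$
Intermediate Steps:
$y{\left(K,a \right)} = 0$
$J{\left(f \right)} = 8 + f^{4}$ ($J{\left(f \right)} = 8 + f f f^{2} = 8 + f^{2} f^{2} = 8 + f^{4}$)
$H = -1$ ($H = 17 - 18 = -1$)
$D{\left(S \right)} = -1$ ($D{\left(S \right)} = -1 + 0 = -1$)
$J{\left(-2 \right)} D{\left(-28 \right)} = \left(8 + \left(-2\right)^{4}\right) \left(-1\right) = \left(8 + 16\right) \left(-1\right) = 24 \left(-1\right) = -24$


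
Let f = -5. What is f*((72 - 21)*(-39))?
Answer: 9945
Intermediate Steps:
f*((72 - 21)*(-39)) = -5*(72 - 21)*(-39) = -255*(-39) = -5*(-1989) = 9945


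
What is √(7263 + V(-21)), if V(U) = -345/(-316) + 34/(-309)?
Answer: √17314337411763/48822 ≈ 85.229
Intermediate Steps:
V(U) = 95861/97644 (V(U) = -345*(-1/316) + 34*(-1/309) = 345/316 - 34/309 = 95861/97644)
√(7263 + V(-21)) = √(7263 + 95861/97644) = √(709284233/97644) = √17314337411763/48822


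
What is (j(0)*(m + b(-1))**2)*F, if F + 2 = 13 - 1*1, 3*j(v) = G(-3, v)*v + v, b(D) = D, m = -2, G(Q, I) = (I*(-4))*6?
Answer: 0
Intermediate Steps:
G(Q, I) = -24*I (G(Q, I) = -4*I*6 = -24*I)
j(v) = -8*v**2 + v/3 (j(v) = ((-24*v)*v + v)/3 = (-24*v**2 + v)/3 = (v - 24*v**2)/3 = -8*v**2 + v/3)
F = 10 (F = -2 + (13 - 1*1) = -2 + (13 - 1) = -2 + 12 = 10)
(j(0)*(m + b(-1))**2)*F = (((1/3)*0*(1 - 24*0))*(-2 - 1)**2)*10 = (((1/3)*0*(1 + 0))*(-3)**2)*10 = (((1/3)*0*1)*9)*10 = (0*9)*10 = 0*10 = 0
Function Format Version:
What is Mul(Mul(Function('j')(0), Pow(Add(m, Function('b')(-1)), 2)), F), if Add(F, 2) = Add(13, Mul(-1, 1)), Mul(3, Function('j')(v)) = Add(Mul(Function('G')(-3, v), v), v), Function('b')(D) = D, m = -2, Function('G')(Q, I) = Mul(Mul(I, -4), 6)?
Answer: 0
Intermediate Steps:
Function('G')(Q, I) = Mul(-24, I) (Function('G')(Q, I) = Mul(Mul(-4, I), 6) = Mul(-24, I))
Function('j')(v) = Add(Mul(-8, Pow(v, 2)), Mul(Rational(1, 3), v)) (Function('j')(v) = Mul(Rational(1, 3), Add(Mul(Mul(-24, v), v), v)) = Mul(Rational(1, 3), Add(Mul(-24, Pow(v, 2)), v)) = Mul(Rational(1, 3), Add(v, Mul(-24, Pow(v, 2)))) = Add(Mul(-8, Pow(v, 2)), Mul(Rational(1, 3), v)))
F = 10 (F = Add(-2, Add(13, Mul(-1, 1))) = Add(-2, Add(13, -1)) = Add(-2, 12) = 10)
Mul(Mul(Function('j')(0), Pow(Add(m, Function('b')(-1)), 2)), F) = Mul(Mul(Mul(Rational(1, 3), 0, Add(1, Mul(-24, 0))), Pow(Add(-2, -1), 2)), 10) = Mul(Mul(Mul(Rational(1, 3), 0, Add(1, 0)), Pow(-3, 2)), 10) = Mul(Mul(Mul(Rational(1, 3), 0, 1), 9), 10) = Mul(Mul(0, 9), 10) = Mul(0, 10) = 0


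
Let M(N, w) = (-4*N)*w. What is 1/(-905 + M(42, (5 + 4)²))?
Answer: -1/14513 ≈ -6.8904e-5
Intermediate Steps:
M(N, w) = -4*N*w
1/(-905 + M(42, (5 + 4)²)) = 1/(-905 - 4*42*(5 + 4)²) = 1/(-905 - 4*42*9²) = 1/(-905 - 4*42*81) = 1/(-905 - 13608) = 1/(-14513) = -1/14513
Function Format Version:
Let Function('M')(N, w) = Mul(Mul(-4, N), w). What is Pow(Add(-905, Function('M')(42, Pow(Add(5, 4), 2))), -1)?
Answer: Rational(-1, 14513) ≈ -6.8904e-5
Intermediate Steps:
Function('M')(N, w) = Mul(-4, N, w)
Pow(Add(-905, Function('M')(42, Pow(Add(5, 4), 2))), -1) = Pow(Add(-905, Mul(-4, 42, Pow(Add(5, 4), 2))), -1) = Pow(Add(-905, Mul(-4, 42, Pow(9, 2))), -1) = Pow(Add(-905, Mul(-4, 42, 81)), -1) = Pow(Add(-905, -13608), -1) = Pow(-14513, -1) = Rational(-1, 14513)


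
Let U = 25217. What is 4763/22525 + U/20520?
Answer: 133149937/92442600 ≈ 1.4404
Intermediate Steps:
4763/22525 + U/20520 = 4763/22525 + 25217/20520 = 133149937/92442600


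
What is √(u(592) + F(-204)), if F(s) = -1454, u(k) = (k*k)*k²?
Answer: √122825013842 ≈ 3.5046e+5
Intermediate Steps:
u(k) = k⁴ (u(k) = k²*k² = k⁴)
√(u(592) + F(-204)) = √(592⁴ - 1454) = √(122825015296 - 1454) = √122825013842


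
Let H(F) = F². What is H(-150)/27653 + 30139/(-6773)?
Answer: -681041267/187293769 ≈ -3.6362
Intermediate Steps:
H(-150)/27653 + 30139/(-6773) = (-150)²/27653 + 30139/(-6773) = 22500*(1/27653) + 30139*(-1/6773) = 22500/27653 - 30139/6773 = -681041267/187293769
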